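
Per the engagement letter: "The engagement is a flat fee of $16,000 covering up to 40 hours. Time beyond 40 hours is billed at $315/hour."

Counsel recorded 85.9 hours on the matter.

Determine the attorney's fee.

$30,458.50

Flat fee: $16,000.00
Excess hours: 85.9 − 40 = 45.9
Overrun: 45.9 × $315 = $14,458.50
Total: $16,000.00 + $14,458.50 = $30,458.50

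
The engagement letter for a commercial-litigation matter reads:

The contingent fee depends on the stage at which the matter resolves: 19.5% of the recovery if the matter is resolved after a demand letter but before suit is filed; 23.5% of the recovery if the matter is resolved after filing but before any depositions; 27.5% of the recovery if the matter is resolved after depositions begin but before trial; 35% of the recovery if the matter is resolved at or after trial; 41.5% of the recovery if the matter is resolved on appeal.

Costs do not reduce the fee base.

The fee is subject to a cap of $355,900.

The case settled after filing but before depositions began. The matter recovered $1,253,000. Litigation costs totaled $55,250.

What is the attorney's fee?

Fee base is the gross recovery, $1,253,000; costs are reimbursed separately.
The matter settled after filing but before depositions began, so the 23.5% rate applies.
$1,253,000 × 23.5% = $294,455.00
$294,455.00 is under the $355,900 cap.

$294,455.00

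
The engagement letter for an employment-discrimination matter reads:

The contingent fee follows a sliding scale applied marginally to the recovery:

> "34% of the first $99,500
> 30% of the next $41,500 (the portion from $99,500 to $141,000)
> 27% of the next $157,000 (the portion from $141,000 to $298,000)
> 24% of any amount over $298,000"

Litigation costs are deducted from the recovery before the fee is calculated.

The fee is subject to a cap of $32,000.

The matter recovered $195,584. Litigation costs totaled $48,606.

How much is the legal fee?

$32,000.00

Fee base (net of costs): $195,584 − $48,606 = $146,978
First $99,500 at 34% = $33,830.00
Next $41,500 at 30% = $12,450.00
Remaining $5,978 at 27% = $1,614.06
Fee: $33,830.00 + $12,450.00 + $1,614.06 = $47,894.06
$47,894.06 exceeds the $32,000 cap, so the fee is capped at $32,000.00.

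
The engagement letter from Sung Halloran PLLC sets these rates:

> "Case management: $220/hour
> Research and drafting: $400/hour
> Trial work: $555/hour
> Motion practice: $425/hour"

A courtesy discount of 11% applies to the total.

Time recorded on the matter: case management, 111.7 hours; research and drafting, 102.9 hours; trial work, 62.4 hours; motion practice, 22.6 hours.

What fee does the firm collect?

$97,874.19

Case management: 111.7 × $220 = $24,574.00
Research and drafting: 102.9 × $400 = $41,160.00
Trial work: 62.4 × $555 = $34,632.00
Motion practice: 22.6 × $425 = $9,605.00
Subtotal: $109,971.00
Less 11% discount: −$12,096.81
Total: $109,971.00 − $12,096.81 = $97,874.19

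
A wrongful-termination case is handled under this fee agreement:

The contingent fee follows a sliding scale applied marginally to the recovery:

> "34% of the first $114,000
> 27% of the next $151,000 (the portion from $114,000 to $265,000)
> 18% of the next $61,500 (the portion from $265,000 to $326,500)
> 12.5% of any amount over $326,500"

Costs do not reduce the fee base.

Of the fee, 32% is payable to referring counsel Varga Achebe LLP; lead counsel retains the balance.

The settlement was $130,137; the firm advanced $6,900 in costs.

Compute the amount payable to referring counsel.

Fee base is the gross recovery, $130,137; costs are reimbursed separately.
First $114,000 at 34% = $38,760.00
Remaining $16,137 at 27% = $4,356.99
Fee: $38,760.00 + $4,356.99 = $43,116.99
Referral share: 32% of $43,116.99 = $13,797.44; lead counsel retains $43,116.99 − $13,797.44 = $29,319.55.

$13,797.44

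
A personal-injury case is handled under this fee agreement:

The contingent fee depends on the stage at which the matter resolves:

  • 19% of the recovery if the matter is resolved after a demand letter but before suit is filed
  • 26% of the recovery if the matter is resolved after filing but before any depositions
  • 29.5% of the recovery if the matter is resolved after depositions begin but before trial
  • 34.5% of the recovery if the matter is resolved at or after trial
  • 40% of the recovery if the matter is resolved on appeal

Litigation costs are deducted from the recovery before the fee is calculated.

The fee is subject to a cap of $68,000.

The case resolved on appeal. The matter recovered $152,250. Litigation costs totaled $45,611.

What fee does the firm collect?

$42,655.60

Fee base (net of costs): $152,250 − $45,611 = $106,639
The matter resolved on appeal, so the 40% rate applies.
$106,639 × 40% = $42,655.60
$42,655.60 is under the $68,000 cap.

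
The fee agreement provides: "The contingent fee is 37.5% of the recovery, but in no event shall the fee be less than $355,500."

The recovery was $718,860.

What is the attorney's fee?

$355,500.00

37.5% of $718,860 = $269,572.50
That is below the $355,500 minimum, so the minimum applies.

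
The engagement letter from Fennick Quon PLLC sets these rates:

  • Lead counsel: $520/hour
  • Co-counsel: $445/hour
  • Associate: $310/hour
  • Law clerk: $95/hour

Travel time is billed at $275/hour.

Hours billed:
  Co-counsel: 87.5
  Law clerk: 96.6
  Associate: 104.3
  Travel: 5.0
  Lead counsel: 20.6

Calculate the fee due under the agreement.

Lead counsel: 20.6 × $520 = $10,712.00
Co-counsel: 87.5 × $445 = $38,937.50
Associate: 104.3 × $310 = $32,333.00
Law clerk: 96.6 × $95 = $9,177.00
Subtotal: $10,712.00 + $38,937.50 + $32,333.00 + $9,177.00 = $91,159.50
Travel: 5.0 × $275 = $1,375.00
Total: $91,159.50 + $1,375.00 = $92,534.50

$92,534.50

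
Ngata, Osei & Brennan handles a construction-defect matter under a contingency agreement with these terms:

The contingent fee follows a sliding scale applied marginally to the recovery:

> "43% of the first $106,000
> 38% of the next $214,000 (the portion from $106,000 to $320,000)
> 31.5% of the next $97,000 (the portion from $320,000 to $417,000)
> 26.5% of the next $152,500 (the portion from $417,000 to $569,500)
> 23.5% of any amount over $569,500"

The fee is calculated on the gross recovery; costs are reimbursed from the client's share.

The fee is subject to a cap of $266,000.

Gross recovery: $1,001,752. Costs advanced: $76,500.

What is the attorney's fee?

$266,000.00

Fee base is the gross recovery, $1,001,752; costs are reimbursed separately.
First $106,000 at 43% = $45,580.00
Next $214,000 at 38% = $81,320.00
Next $97,000 at 31.5% = $30,555.00
Next $152,500 at 26.5% = $40,412.50
Remaining $432,252 at 23.5% = $101,579.22
Fee: $45,580.00 + $81,320.00 + $30,555.00 + $40,412.50 + $101,579.22 = $299,446.72
$299,446.72 exceeds the $266,000 cap, so the fee is capped at $266,000.00.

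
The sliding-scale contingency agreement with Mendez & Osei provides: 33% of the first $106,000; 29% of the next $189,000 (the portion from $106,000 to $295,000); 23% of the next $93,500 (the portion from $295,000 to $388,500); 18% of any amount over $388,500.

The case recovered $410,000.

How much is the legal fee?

$115,165.00

First $106,000 at 33% = $34,980.00
Next $189,000 at 29% = $54,810.00
Next $93,500 at 23% = $21,505.00
Remaining $21,500 at 18% = $3,870.00
Fee: $34,980.00 + $54,810.00 + $21,505.00 + $3,870.00 = $115,165.00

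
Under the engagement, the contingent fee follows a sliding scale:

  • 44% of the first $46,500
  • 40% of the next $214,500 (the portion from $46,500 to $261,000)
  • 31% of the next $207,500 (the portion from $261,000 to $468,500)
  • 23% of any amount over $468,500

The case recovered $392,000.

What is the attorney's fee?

$146,870.00

First $46,500 at 44% = $20,460.00
Next $214,500 at 40% = $85,800.00
Remaining $131,000 at 31% = $40,610.00
Fee: $20,460.00 + $85,800.00 + $40,610.00 = $146,870.00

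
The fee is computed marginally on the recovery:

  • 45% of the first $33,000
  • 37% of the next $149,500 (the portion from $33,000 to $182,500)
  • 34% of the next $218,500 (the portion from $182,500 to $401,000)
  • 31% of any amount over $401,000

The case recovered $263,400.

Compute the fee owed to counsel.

First $33,000 at 45% = $14,850.00
Next $149,500 at 37% = $55,315.00
Remaining $80,900 at 34% = $27,506.00
Fee: $14,850.00 + $55,315.00 + $27,506.00 = $97,671.00

$97,671.00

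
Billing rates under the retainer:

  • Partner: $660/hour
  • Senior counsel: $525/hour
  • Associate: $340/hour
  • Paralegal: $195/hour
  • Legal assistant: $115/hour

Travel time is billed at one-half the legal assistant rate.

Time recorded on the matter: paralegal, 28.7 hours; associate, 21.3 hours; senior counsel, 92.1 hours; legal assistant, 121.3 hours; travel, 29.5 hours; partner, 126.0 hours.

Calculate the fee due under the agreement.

Partner: 126.0 × $660 = $83,160.00
Senior counsel: 92.1 × $525 = $48,352.50
Associate: 21.3 × $340 = $7,242.00
Paralegal: 28.7 × $195 = $5,596.50
Legal assistant: 121.3 × $115 = $13,949.50
Subtotal: $83,160.00 + $48,352.50 + $7,242.00 + $5,596.50 + $13,949.50 = $158,300.50
Travel: 29.5 × ($115 ÷ 2) = 29.5 × $57.50 = $1,696.25
Total: $158,300.50 + $1,696.25 = $159,996.75

$159,996.75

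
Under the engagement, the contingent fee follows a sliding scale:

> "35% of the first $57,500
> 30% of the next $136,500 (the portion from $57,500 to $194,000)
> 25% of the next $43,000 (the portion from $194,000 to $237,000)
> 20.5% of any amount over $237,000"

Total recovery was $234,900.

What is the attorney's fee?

$71,300.00

First $57,500 at 35% = $20,125.00
Next $136,500 at 30% = $40,950.00
Remaining $40,900 at 25% = $10,225.00
Fee: $20,125.00 + $40,950.00 + $10,225.00 = $71,300.00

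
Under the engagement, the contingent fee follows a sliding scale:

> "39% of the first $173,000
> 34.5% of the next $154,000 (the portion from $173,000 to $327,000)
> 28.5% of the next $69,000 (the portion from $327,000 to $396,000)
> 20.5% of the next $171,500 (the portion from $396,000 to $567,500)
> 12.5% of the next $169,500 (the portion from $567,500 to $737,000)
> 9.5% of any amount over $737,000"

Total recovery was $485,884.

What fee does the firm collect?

$158,691.22

First $173,000 at 39% = $67,470.00
Next $154,000 at 34.5% = $53,130.00
Next $69,000 at 28.5% = $19,665.00
Remaining $89,884 at 20.5% = $18,426.22
Fee: $67,470.00 + $53,130.00 + $19,665.00 + $18,426.22 = $158,691.22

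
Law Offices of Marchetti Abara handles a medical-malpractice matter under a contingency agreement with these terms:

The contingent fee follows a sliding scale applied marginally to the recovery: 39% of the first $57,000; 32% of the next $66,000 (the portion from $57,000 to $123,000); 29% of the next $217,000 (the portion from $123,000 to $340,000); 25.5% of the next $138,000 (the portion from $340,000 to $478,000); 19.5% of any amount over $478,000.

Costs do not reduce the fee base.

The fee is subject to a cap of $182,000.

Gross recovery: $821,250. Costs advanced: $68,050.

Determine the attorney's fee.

$182,000.00

Fee base is the gross recovery, $821,250; costs are reimbursed separately.
First $57,000 at 39% = $22,230.00
Next $66,000 at 32% = $21,120.00
Next $217,000 at 29% = $62,930.00
Next $138,000 at 25.5% = $35,190.00
Remaining $343,250 at 19.5% = $66,933.75
Fee: $22,230.00 + $21,120.00 + $62,930.00 + $35,190.00 + $66,933.75 = $208,403.75
$208,403.75 exceeds the $182,000 cap, so the fee is capped at $182,000.00.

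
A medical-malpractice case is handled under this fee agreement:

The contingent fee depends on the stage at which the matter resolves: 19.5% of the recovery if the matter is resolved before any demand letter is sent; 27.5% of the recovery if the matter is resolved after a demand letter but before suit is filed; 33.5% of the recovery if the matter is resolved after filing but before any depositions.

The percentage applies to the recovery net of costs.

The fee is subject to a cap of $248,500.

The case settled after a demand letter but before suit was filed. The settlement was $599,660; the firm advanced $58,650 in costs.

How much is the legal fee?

$148,777.75

Fee base (net of costs): $599,660 − $58,650 = $541,010
The matter settled after a demand letter but before suit was filed, so the 27.5% rate applies.
$541,010 × 27.5% = $148,777.75
$148,777.75 is under the $248,500 cap.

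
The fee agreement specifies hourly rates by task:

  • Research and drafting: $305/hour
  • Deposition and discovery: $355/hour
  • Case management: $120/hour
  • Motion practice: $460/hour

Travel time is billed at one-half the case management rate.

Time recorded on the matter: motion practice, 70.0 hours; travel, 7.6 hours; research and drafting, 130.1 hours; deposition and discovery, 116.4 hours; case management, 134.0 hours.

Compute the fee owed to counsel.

$129,738.50

Research and drafting: 130.1 × $305 = $39,680.50
Deposition and discovery: 116.4 × $355 = $41,322.00
Case management: 134.0 × $120 = $16,080.00
Motion practice: 70.0 × $460 = $32,200.00
Subtotal: $39,680.50 + $41,322.00 + $16,080.00 + $32,200.00 = $129,282.50
Travel: 7.6 × ($120 ÷ 2) = 7.6 × $60.00 = $456.00
Total: $129,282.50 + $456.00 = $129,738.50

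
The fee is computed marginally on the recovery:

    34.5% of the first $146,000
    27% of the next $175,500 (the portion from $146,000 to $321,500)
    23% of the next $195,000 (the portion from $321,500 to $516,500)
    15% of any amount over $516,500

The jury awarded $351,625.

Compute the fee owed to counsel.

$104,683.75

First $146,000 at 34.5% = $50,370.00
Next $175,500 at 27% = $47,385.00
Remaining $30,125 at 23% = $6,928.75
Fee: $50,370.00 + $47,385.00 + $6,928.75 = $104,683.75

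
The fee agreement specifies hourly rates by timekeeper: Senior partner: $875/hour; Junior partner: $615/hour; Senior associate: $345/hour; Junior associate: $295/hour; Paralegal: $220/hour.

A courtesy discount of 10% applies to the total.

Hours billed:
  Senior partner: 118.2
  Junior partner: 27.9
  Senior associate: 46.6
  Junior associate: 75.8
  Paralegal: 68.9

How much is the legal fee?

$156,761.55

Senior partner: 118.2 × $875 = $103,425.00
Junior partner: 27.9 × $615 = $17,158.50
Senior associate: 46.6 × $345 = $16,077.00
Junior associate: 75.8 × $295 = $22,361.00
Paralegal: 68.9 × $220 = $15,158.00
Subtotal: $174,179.50
Less 10% discount: −$17,417.95
Total: $174,179.50 − $17,417.95 = $156,761.55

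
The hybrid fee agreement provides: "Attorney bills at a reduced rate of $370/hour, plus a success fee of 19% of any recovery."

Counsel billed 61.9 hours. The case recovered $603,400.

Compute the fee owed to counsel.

Hourly: 61.9 × $370 = $22,903.00
Success fee: 19% of $603,400 = $114,646.00
Total: $22,903.00 + $114,646.00 = $137,549.00

$137,549.00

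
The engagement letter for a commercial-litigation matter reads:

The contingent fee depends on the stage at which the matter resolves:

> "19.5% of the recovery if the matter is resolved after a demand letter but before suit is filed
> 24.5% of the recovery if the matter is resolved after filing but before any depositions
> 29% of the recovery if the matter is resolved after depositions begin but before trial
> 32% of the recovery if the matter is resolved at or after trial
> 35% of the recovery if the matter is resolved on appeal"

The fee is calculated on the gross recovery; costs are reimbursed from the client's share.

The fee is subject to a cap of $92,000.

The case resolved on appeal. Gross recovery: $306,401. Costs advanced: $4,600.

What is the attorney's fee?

Fee base is the gross recovery, $306,401; costs are reimbursed separately.
The matter resolved on appeal, so the 35% rate applies.
$306,401 × 35% = $107,240.35
$107,240.35 exceeds the $92,000 cap, so the fee is capped at $92,000.00.

$92,000.00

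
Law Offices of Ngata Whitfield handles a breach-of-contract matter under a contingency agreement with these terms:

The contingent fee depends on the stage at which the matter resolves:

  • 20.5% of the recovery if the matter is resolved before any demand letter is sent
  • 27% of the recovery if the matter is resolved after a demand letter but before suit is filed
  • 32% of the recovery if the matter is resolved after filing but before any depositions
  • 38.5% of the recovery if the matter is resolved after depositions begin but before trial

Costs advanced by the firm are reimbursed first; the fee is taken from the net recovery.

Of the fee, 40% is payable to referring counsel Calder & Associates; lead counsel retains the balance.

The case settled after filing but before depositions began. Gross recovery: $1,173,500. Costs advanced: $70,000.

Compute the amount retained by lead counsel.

$211,872.00

Fee base (net of costs): $1,173,500 − $70,000 = $1,103,500
The matter settled after filing but before depositions began, so the 32% rate applies.
$1,103,500 × 32% = $353,120.00
Referral share: 40% of $353,120.00 = $141,248.00; lead counsel retains $353,120.00 − $141,248.00 = $211,872.00.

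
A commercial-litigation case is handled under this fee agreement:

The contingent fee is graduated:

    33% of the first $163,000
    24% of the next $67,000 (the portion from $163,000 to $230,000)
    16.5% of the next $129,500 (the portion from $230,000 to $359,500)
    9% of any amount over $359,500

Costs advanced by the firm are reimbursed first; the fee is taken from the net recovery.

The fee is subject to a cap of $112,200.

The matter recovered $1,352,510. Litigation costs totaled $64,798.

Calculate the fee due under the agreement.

Fee base (net of costs): $1,352,510 − $64,798 = $1,287,712
First $163,000 at 33% = $53,790.00
Next $67,000 at 24% = $16,080.00
Next $129,500 at 16.5% = $21,367.50
Remaining $928,212 at 9% = $83,539.08
Fee: $53,790.00 + $16,080.00 + $21,367.50 + $83,539.08 = $174,776.58
$174,776.58 exceeds the $112,200 cap, so the fee is capped at $112,200.00.

$112,200.00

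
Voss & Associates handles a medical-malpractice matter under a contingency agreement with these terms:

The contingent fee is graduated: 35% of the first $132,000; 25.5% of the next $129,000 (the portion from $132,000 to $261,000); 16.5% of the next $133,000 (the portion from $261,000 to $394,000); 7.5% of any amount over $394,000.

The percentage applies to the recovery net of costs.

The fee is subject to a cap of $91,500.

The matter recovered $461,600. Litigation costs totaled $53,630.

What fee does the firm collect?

$91,500.00

Fee base (net of costs): $461,600 − $53,630 = $407,970
First $132,000 at 35% = $46,200.00
Next $129,000 at 25.5% = $32,895.00
Next $133,000 at 16.5% = $21,945.00
Remaining $13,970 at 7.5% = $1,047.75
Fee: $46,200.00 + $32,895.00 + $21,945.00 + $1,047.75 = $102,087.75
$102,087.75 exceeds the $91,500 cap, so the fee is capped at $91,500.00.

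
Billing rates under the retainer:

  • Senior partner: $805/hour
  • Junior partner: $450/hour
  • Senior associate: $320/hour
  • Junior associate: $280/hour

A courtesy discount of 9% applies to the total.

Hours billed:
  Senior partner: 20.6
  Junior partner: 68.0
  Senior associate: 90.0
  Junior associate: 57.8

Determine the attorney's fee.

$83,871.97

Senior partner: 20.6 × $805 = $16,583.00
Junior partner: 68.0 × $450 = $30,600.00
Senior associate: 90.0 × $320 = $28,800.00
Junior associate: 57.8 × $280 = $16,184.00
Subtotal: $92,167.00
Less 9% discount: −$8,295.03
Total: $92,167.00 − $8,295.03 = $83,871.97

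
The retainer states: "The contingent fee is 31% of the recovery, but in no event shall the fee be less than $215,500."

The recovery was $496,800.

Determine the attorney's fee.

31% of $496,800 = $154,008.00
That is below the $215,500 minimum, so the minimum applies.

$215,500.00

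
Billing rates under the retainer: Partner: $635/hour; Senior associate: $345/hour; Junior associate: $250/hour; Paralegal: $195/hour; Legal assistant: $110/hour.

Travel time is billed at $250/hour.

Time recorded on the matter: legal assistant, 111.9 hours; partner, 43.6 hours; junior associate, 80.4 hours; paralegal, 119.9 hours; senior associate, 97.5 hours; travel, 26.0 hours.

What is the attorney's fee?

Partner: 43.6 × $635 = $27,686.00
Senior associate: 97.5 × $345 = $33,637.50
Junior associate: 80.4 × $250 = $20,100.00
Paralegal: 119.9 × $195 = $23,380.50
Legal assistant: 111.9 × $110 = $12,309.00
Subtotal: $27,686.00 + $33,637.50 + $20,100.00 + $23,380.50 + $12,309.00 = $117,113.00
Travel: 26.0 × $250 = $6,500.00
Total: $117,113.00 + $6,500.00 = $123,613.00

$123,613.00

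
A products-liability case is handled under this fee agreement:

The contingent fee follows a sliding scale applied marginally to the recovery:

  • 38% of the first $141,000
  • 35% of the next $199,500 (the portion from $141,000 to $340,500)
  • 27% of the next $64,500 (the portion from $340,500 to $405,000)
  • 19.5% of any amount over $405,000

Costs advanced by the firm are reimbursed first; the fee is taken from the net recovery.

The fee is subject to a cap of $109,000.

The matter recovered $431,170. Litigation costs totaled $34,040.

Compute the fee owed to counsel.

$109,000.00

Fee base (net of costs): $431,170 − $34,040 = $397,130
First $141,000 at 38% = $53,580.00
Next $199,500 at 35% = $69,825.00
Remaining $56,630 at 27% = $15,290.10
Fee: $53,580.00 + $69,825.00 + $15,290.10 = $138,695.10
$138,695.10 exceeds the $109,000 cap, so the fee is capped at $109,000.00.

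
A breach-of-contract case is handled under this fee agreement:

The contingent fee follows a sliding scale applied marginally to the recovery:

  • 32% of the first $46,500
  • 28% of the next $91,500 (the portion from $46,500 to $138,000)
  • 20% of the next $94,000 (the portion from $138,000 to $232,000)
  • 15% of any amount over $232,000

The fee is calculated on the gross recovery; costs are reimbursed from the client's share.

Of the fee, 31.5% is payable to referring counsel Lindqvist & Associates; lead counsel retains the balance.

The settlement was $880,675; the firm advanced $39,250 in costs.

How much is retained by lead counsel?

$107,271.86

Fee base is the gross recovery, $880,675; costs are reimbursed separately.
First $46,500 at 32% = $14,880.00
Next $91,500 at 28% = $25,620.00
Next $94,000 at 20% = $18,800.00
Remaining $648,675 at 15% = $97,301.25
Fee: $14,880.00 + $25,620.00 + $18,800.00 + $97,301.25 = $156,601.25
Referral share: 31.5% of $156,601.25 = $49,329.39; lead counsel retains $156,601.25 − $49,329.39 = $107,271.86.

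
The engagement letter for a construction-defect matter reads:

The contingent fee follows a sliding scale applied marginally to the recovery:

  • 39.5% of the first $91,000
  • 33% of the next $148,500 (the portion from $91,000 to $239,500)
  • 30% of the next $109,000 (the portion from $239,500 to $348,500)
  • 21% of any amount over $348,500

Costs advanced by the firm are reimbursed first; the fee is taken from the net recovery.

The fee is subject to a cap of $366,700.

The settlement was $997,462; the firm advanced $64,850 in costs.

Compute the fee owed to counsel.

Fee base (net of costs): $997,462 − $64,850 = $932,612
First $91,000 at 39.5% = $35,945.00
Next $148,500 at 33% = $49,005.00
Next $109,000 at 30% = $32,700.00
Remaining $584,112 at 21% = $122,663.52
Fee: $35,945.00 + $49,005.00 + $32,700.00 + $122,663.52 = $240,313.52
$240,313.52 is under the $366,700 cap.

$240,313.52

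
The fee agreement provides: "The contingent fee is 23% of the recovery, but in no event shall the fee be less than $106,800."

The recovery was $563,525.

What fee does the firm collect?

23% of $563,525 = $129,610.75
That exceeds the $106,800 minimum.

$129,610.75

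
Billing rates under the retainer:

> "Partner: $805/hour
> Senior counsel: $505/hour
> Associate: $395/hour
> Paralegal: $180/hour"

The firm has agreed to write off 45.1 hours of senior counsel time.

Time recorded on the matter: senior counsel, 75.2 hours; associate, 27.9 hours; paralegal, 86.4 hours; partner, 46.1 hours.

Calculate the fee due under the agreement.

$78,883.50

Partner: 46.1 × $805 = $37,110.50
Senior counsel: 75.2 × $505 = $37,976.00
Associate: 27.9 × $395 = $11,020.50
Paralegal: 86.4 × $180 = $15,552.00
Subtotal: $101,659.00
Write-off: 45.1 × $505 = $22,775.50
Total: $101,659.00 − $22,775.50 = $78,883.50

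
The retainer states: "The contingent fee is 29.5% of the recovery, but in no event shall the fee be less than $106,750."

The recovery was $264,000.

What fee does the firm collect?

29.5% of $264,000 = $77,880.00
That is below the $106,750 minimum, so the minimum applies.

$106,750.00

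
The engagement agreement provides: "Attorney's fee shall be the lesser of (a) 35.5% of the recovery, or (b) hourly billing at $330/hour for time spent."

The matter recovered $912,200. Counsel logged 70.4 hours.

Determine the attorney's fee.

$23,232.00

(a) 35.5% of $912,200 = $323,831.00
(b) 70.4 × $330 = $23,232.00
The lesser is (b): $23,232.00.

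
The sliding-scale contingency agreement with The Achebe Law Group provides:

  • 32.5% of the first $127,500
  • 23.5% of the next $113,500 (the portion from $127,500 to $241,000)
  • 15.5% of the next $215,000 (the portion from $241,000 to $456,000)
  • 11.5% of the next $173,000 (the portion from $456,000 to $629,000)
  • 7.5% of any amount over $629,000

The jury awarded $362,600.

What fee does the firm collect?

First $127,500 at 32.5% = $41,437.50
Next $113,500 at 23.5% = $26,672.50
Remaining $121,600 at 15.5% = $18,848.00
Fee: $41,437.50 + $26,672.50 + $18,848.00 = $86,958.00

$86,958.00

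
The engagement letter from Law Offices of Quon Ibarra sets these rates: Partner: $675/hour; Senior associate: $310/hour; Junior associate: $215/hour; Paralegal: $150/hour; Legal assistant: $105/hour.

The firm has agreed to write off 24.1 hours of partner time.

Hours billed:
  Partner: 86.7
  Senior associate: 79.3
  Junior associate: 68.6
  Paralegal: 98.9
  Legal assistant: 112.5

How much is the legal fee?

$108,234.50

Partner: 86.7 × $675 = $58,522.50
Senior associate: 79.3 × $310 = $24,583.00
Junior associate: 68.6 × $215 = $14,749.00
Paralegal: 98.9 × $150 = $14,835.00
Legal assistant: 112.5 × $105 = $11,812.50
Subtotal: $124,502.00
Write-off: 24.1 × $675 = $16,267.50
Total: $124,502.00 − $16,267.50 = $108,234.50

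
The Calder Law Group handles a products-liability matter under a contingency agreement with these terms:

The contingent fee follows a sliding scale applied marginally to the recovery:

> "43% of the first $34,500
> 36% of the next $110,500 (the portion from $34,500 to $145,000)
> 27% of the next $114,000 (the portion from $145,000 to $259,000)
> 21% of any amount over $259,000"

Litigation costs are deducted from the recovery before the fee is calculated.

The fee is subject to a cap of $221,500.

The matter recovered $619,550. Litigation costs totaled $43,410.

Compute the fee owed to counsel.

$151,994.40

Fee base (net of costs): $619,550 − $43,410 = $576,140
First $34,500 at 43% = $14,835.00
Next $110,500 at 36% = $39,780.00
Next $114,000 at 27% = $30,780.00
Remaining $317,140 at 21% = $66,599.40
Fee: $14,835.00 + $39,780.00 + $30,780.00 + $66,599.40 = $151,994.40
$151,994.40 is under the $221,500 cap.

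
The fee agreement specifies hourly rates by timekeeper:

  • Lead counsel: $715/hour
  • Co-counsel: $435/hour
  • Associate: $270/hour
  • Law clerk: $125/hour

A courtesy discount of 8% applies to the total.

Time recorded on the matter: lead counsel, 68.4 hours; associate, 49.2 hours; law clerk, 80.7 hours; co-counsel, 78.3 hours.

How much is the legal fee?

$97,830.96

Lead counsel: 68.4 × $715 = $48,906.00
Co-counsel: 78.3 × $435 = $34,060.50
Associate: 49.2 × $270 = $13,284.00
Law clerk: 80.7 × $125 = $10,087.50
Subtotal: $106,338.00
Less 8% discount: −$8,507.04
Total: $106,338.00 − $8,507.04 = $97,830.96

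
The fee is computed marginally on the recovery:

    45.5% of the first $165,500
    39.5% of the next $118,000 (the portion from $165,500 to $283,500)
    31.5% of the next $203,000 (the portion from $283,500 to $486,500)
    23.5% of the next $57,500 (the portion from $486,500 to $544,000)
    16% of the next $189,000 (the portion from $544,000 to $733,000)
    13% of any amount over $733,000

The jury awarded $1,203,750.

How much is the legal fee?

$290,807.50

First $165,500 at 45.5% = $75,302.50
Next $118,000 at 39.5% = $46,610.00
Next $203,000 at 31.5% = $63,945.00
Next $57,500 at 23.5% = $13,512.50
Next $189,000 at 16% = $30,240.00
Remaining $470,750 at 13% = $61,197.50
Fee: $75,302.50 + $46,610.00 + $63,945.00 + $13,512.50 + $30,240.00 + $61,197.50 = $290,807.50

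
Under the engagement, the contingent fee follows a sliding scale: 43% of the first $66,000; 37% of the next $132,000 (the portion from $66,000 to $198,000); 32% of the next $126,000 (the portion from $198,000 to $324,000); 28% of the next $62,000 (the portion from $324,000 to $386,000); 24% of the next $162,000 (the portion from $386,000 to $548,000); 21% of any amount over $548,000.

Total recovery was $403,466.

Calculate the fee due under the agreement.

$139,091.84

First $66,000 at 43% = $28,380.00
Next $132,000 at 37% = $48,840.00
Next $126,000 at 32% = $40,320.00
Next $62,000 at 28% = $17,360.00
Remaining $17,466 at 24% = $4,191.84
Fee: $28,380.00 + $48,840.00 + $40,320.00 + $17,360.00 + $4,191.84 = $139,091.84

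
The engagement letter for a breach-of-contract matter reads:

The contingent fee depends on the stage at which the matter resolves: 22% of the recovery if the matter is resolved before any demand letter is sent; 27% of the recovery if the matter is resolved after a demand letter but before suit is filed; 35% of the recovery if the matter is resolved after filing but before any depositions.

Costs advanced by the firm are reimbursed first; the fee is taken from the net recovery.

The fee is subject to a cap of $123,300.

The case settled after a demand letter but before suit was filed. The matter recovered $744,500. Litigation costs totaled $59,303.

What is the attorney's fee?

Fee base (net of costs): $744,500 − $59,303 = $685,197
The matter settled after a demand letter but before suit was filed, so the 27% rate applies.
$685,197 × 27% = $185,003.19
$185,003.19 exceeds the $123,300 cap, so the fee is capped at $123,300.00.

$123,300.00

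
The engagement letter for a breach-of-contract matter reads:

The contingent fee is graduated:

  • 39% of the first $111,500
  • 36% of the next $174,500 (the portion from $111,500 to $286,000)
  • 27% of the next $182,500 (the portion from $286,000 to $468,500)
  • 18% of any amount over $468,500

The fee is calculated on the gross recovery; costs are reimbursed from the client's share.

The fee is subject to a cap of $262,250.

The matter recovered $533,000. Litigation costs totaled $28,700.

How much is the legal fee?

$167,190.00

Fee base is the gross recovery, $533,000; costs are reimbursed separately.
First $111,500 at 39% = $43,485.00
Next $174,500 at 36% = $62,820.00
Next $182,500 at 27% = $49,275.00
Remaining $64,500 at 18% = $11,610.00
Fee: $43,485.00 + $62,820.00 + $49,275.00 + $11,610.00 = $167,190.00
$167,190.00 is under the $262,250 cap.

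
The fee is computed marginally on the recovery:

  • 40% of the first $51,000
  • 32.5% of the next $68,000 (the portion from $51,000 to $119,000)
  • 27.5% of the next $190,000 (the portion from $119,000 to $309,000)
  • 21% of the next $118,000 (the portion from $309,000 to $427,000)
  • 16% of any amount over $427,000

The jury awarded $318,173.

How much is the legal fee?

$96,676.33

First $51,000 at 40% = $20,400.00
Next $68,000 at 32.5% = $22,100.00
Next $190,000 at 27.5% = $52,250.00
Remaining $9,173 at 21% = $1,926.33
Fee: $20,400.00 + $22,100.00 + $52,250.00 + $1,926.33 = $96,676.33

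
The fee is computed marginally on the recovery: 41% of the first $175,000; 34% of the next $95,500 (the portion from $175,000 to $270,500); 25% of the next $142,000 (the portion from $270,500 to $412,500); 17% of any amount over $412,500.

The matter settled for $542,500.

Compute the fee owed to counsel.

$161,820.00

First $175,000 at 41% = $71,750.00
Next $95,500 at 34% = $32,470.00
Next $142,000 at 25% = $35,500.00
Remaining $130,000 at 17% = $22,100.00
Fee: $71,750.00 + $32,470.00 + $35,500.00 + $22,100.00 = $161,820.00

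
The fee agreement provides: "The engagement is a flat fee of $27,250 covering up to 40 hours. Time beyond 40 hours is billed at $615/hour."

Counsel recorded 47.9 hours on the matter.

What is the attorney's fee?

Flat fee: $27,250.00
Excess hours: 47.9 − 40 = 7.9
Overrun: 7.9 × $615 = $4,858.50
Total: $27,250.00 + $4,858.50 = $32,108.50

$32,108.50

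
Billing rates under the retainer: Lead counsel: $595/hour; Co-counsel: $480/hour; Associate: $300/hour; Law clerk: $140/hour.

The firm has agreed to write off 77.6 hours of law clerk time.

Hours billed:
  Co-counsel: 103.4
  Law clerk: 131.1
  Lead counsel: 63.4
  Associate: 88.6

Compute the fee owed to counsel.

$121,425.00

Lead counsel: 63.4 × $595 = $37,723.00
Co-counsel: 103.4 × $480 = $49,632.00
Associate: 88.6 × $300 = $26,580.00
Law clerk: 131.1 × $140 = $18,354.00
Subtotal: $132,289.00
Write-off: 77.6 × $140 = $10,864.00
Total: $132,289.00 − $10,864.00 = $121,425.00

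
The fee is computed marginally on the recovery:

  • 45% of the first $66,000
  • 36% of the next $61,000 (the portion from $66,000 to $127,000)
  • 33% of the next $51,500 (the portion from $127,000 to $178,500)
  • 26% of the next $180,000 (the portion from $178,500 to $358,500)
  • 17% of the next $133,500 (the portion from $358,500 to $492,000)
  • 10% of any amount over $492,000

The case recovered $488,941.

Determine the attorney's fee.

First $66,000 at 45% = $29,700.00
Next $61,000 at 36% = $21,960.00
Next $51,500 at 33% = $16,995.00
Next $180,000 at 26% = $46,800.00
Remaining $130,441 at 17% = $22,174.97
Fee: $29,700.00 + $21,960.00 + $16,995.00 + $46,800.00 + $22,174.97 = $137,629.97

$137,629.97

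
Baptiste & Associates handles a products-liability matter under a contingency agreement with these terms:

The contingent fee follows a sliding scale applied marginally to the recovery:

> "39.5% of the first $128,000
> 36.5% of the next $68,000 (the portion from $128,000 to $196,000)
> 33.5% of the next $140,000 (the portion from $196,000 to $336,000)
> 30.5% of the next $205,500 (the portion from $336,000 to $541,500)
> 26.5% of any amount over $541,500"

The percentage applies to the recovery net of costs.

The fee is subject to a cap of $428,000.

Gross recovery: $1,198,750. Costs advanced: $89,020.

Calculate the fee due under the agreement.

$335,538.45

Fee base (net of costs): $1,198,750 − $89,020 = $1,109,730
First $128,000 at 39.5% = $50,560.00
Next $68,000 at 36.5% = $24,820.00
Next $140,000 at 33.5% = $46,900.00
Next $205,500 at 30.5% = $62,677.50
Remaining $568,230 at 26.5% = $150,580.95
Fee: $50,560.00 + $24,820.00 + $46,900.00 + $62,677.50 + $150,580.95 = $335,538.45
$335,538.45 is under the $428,000 cap.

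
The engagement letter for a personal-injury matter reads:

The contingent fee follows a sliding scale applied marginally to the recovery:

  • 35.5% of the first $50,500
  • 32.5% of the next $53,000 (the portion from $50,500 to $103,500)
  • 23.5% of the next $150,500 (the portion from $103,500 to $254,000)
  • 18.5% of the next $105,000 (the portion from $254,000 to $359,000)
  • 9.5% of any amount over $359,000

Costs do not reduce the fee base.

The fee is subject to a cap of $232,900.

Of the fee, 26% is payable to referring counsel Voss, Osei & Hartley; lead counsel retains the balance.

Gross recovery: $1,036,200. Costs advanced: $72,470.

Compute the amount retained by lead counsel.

$114,166.46

Fee base is the gross recovery, $1,036,200; costs are reimbursed separately.
First $50,500 at 35.5% = $17,927.50
Next $53,000 at 32.5% = $17,225.00
Next $150,500 at 23.5% = $35,367.50
Next $105,000 at 18.5% = $19,425.00
Remaining $677,200 at 9.5% = $64,334.00
Fee: $17,927.50 + $17,225.00 + $35,367.50 + $19,425.00 + $64,334.00 = $154,279.00
$154,279.00 is under the $232,900 cap.
Referral share: 26% of $154,279.00 = $40,112.54; lead counsel retains $154,279.00 − $40,112.54 = $114,166.46.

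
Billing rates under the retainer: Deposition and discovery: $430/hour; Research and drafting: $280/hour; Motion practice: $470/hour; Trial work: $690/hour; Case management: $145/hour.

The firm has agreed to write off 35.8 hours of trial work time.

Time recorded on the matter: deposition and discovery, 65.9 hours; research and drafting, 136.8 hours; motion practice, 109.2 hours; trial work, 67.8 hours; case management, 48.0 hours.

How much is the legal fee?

Deposition and discovery: 65.9 × $430 = $28,337.00
Research and drafting: 136.8 × $280 = $38,304.00
Motion practice: 109.2 × $470 = $51,324.00
Trial work: 67.8 × $690 = $46,782.00
Case management: 48.0 × $145 = $6,960.00
Subtotal: $171,707.00
Write-off: 35.8 × $690 = $24,702.00
Total: $171,707.00 − $24,702.00 = $147,005.00

$147,005.00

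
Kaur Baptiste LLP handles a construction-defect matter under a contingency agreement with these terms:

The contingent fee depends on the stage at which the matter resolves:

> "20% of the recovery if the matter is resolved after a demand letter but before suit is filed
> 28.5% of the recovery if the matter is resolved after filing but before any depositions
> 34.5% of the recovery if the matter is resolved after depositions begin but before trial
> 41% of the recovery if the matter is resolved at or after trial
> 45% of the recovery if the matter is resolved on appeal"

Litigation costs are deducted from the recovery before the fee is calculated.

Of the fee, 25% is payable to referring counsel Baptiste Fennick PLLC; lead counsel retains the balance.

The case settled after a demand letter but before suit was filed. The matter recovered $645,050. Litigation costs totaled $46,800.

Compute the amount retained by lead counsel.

$89,737.50

Fee base (net of costs): $645,050 − $46,800 = $598,250
The matter settled after a demand letter but before suit was filed, so the 20% rate applies.
$598,250 × 20% = $119,650.00
Referral share: 25% of $119,650.00 = $29,912.50; lead counsel retains $119,650.00 − $29,912.50 = $89,737.50.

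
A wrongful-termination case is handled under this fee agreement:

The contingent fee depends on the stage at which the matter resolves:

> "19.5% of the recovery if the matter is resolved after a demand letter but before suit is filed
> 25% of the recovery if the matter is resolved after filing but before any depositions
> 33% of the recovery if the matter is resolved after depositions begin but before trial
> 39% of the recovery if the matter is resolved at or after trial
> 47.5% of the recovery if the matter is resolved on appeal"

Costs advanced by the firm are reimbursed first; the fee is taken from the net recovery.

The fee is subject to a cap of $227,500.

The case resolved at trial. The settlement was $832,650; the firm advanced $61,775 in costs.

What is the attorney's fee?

$227,500.00

Fee base (net of costs): $832,650 − $61,775 = $770,875
The matter resolved at trial, so the 39% rate applies.
$770,875 × 39% = $300,641.25
$300,641.25 exceeds the $227,500 cap, so the fee is capped at $227,500.00.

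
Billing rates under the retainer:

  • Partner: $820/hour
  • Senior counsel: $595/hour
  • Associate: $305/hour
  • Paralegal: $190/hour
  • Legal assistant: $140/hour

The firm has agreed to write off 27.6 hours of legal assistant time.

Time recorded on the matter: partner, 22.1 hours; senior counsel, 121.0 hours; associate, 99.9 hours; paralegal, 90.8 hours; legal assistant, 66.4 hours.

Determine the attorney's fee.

$143,270.50

Partner: 22.1 × $820 = $18,122.00
Senior counsel: 121.0 × $595 = $71,995.00
Associate: 99.9 × $305 = $30,469.50
Paralegal: 90.8 × $190 = $17,252.00
Legal assistant: 66.4 × $140 = $9,296.00
Subtotal: $147,134.50
Write-off: 27.6 × $140 = $3,864.00
Total: $147,134.50 − $3,864.00 = $143,270.50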